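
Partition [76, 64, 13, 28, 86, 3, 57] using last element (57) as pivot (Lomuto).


Pivot: 57
  13 <= 57: swap -> [13, 64, 76, 28, 86, 3, 57]
  28 <= 57: swap -> [13, 28, 76, 64, 86, 3, 57]
  3 <= 57: swap -> [13, 28, 3, 64, 86, 76, 57]
Place pivot at 3: [13, 28, 3, 57, 86, 76, 64]

Partitioned: [13, 28, 3, 57, 86, 76, 64]


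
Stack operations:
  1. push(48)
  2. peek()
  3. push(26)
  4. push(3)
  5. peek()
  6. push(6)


push(48) -> [48]
peek()->48
push(26) -> [48, 26]
push(3) -> [48, 26, 3]
peek()->3
push(6) -> [48, 26, 3, 6]

Final stack: [48, 26, 3, 6]


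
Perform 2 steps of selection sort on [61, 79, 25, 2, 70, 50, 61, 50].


Initial: [61, 79, 25, 2, 70, 50, 61, 50]
Step 1: min=2 at 3
  Swap: [2, 79, 25, 61, 70, 50, 61, 50]
Step 2: min=25 at 2
  Swap: [2, 25, 79, 61, 70, 50, 61, 50]

After 2 steps: [2, 25, 79, 61, 70, 50, 61, 50]


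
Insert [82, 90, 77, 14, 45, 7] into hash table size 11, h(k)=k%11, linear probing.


Insert 82: h=5 -> slot 5
Insert 90: h=2 -> slot 2
Insert 77: h=0 -> slot 0
Insert 14: h=3 -> slot 3
Insert 45: h=1 -> slot 1
Insert 7: h=7 -> slot 7

Table: [77, 45, 90, 14, None, 82, None, 7, None, None, None]


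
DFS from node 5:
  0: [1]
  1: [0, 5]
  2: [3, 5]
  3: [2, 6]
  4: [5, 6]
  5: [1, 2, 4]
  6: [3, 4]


Visit 5, push [4, 2, 1]
Visit 1, push [0]
Visit 0, push []
Visit 2, push [3]
Visit 3, push [6]
Visit 6, push [4]
Visit 4, push []

DFS order: [5, 1, 0, 2, 3, 6, 4]


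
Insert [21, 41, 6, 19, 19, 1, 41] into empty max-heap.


Insert 21: [21]
Insert 41: [41, 21]
Insert 6: [41, 21, 6]
Insert 19: [41, 21, 6, 19]
Insert 19: [41, 21, 6, 19, 19]
Insert 1: [41, 21, 6, 19, 19, 1]
Insert 41: [41, 21, 41, 19, 19, 1, 6]

Final heap: [41, 21, 41, 19, 19, 1, 6]


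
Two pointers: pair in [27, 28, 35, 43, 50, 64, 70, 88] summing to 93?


lo=0(27)+hi=7(88)=115
lo=0(27)+hi=6(70)=97
lo=0(27)+hi=5(64)=91
lo=1(28)+hi=5(64)=92
lo=2(35)+hi=5(64)=99
lo=2(35)+hi=4(50)=85
lo=3(43)+hi=4(50)=93

Yes: 43+50=93


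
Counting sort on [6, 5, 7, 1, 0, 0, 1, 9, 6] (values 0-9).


Input: [6, 5, 7, 1, 0, 0, 1, 9, 6]
Counts: [2, 2, 0, 0, 0, 1, 2, 1, 0, 1]

Sorted: [0, 0, 1, 1, 5, 6, 6, 7, 9]


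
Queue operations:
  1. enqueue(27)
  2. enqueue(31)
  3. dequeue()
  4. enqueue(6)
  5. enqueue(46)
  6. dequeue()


enqueue(27) -> [27]
enqueue(31) -> [27, 31]
dequeue()->27, [31]
enqueue(6) -> [31, 6]
enqueue(46) -> [31, 6, 46]
dequeue()->31, [6, 46]

Final queue: [6, 46]


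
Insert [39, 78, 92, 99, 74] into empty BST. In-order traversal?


Insert 39: root
Insert 78: R from 39
Insert 92: R from 39 -> R from 78
Insert 99: R from 39 -> R from 78 -> R from 92
Insert 74: R from 39 -> L from 78

In-order: [39, 74, 78, 92, 99]


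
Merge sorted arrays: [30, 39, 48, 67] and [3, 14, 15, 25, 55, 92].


Take 3 from B
Take 14 from B
Take 15 from B
Take 25 from B
Take 30 from A
Take 39 from A
Take 48 from A
Take 55 from B
Take 67 from A

Merged: [3, 14, 15, 25, 30, 39, 48, 55, 67, 92]


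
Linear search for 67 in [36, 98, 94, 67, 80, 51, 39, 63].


i=0: 36!=67
i=1: 98!=67
i=2: 94!=67
i=3: 67==67 found!

Found at 3, 4 comps


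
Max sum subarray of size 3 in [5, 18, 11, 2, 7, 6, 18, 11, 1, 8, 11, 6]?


[0:3]: 34
[1:4]: 31
[2:5]: 20
[3:6]: 15
[4:7]: 31
[5:8]: 35
[6:9]: 30
[7:10]: 20
[8:11]: 20
[9:12]: 25

Max: 35 at [5:8]


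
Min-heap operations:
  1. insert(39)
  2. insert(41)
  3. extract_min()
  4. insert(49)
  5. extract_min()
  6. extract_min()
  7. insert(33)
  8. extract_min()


insert(39) -> [39]
insert(41) -> [39, 41]
extract_min()->39, [41]
insert(49) -> [41, 49]
extract_min()->41, [49]
extract_min()->49, []
insert(33) -> [33]
extract_min()->33, []

Final heap: []


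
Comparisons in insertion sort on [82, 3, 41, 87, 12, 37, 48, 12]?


Algorithm: insertion sort
Input: [82, 3, 41, 87, 12, 37, 48, 12]
Sorted: [3, 12, 12, 37, 41, 48, 82, 87]

21


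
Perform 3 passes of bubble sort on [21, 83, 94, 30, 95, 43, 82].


Initial: [21, 83, 94, 30, 95, 43, 82]
Pass 1: [21, 83, 30, 94, 43, 82, 95] (3 swaps)
Pass 2: [21, 30, 83, 43, 82, 94, 95] (3 swaps)
Pass 3: [21, 30, 43, 82, 83, 94, 95] (2 swaps)

After 3 passes: [21, 30, 43, 82, 83, 94, 95]


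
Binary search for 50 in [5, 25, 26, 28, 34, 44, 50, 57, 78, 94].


Step 1: lo=0, hi=9, mid=4, val=34
Step 2: lo=5, hi=9, mid=7, val=57
Step 3: lo=5, hi=6, mid=5, val=44
Step 4: lo=6, hi=6, mid=6, val=50

Found at index 6


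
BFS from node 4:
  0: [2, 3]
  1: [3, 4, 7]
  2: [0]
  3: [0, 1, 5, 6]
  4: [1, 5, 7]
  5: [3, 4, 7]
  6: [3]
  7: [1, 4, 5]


Visit 4, enqueue [1, 5, 7]
Visit 1, enqueue [3]
Visit 5, enqueue []
Visit 7, enqueue []
Visit 3, enqueue [0, 6]
Visit 0, enqueue [2]
Visit 6, enqueue []
Visit 2, enqueue []

BFS order: [4, 1, 5, 7, 3, 0, 6, 2]


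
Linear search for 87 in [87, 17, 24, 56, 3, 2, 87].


i=0: 87==87 found!

Found at 0, 1 comps


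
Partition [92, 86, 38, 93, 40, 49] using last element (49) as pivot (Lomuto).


Pivot: 49
  38 <= 49: swap -> [38, 86, 92, 93, 40, 49]
  40 <= 49: swap -> [38, 40, 92, 93, 86, 49]
Place pivot at 2: [38, 40, 49, 93, 86, 92]

Partitioned: [38, 40, 49, 93, 86, 92]


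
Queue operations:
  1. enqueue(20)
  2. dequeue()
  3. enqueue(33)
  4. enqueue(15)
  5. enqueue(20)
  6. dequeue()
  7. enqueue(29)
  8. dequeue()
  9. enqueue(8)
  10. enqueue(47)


enqueue(20) -> [20]
dequeue()->20, []
enqueue(33) -> [33]
enqueue(15) -> [33, 15]
enqueue(20) -> [33, 15, 20]
dequeue()->33, [15, 20]
enqueue(29) -> [15, 20, 29]
dequeue()->15, [20, 29]
enqueue(8) -> [20, 29, 8]
enqueue(47) -> [20, 29, 8, 47]

Final queue: [20, 29, 8, 47]


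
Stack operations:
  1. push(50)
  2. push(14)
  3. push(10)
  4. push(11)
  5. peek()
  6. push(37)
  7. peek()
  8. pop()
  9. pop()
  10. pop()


push(50) -> [50]
push(14) -> [50, 14]
push(10) -> [50, 14, 10]
push(11) -> [50, 14, 10, 11]
peek()->11
push(37) -> [50, 14, 10, 11, 37]
peek()->37
pop()->37, [50, 14, 10, 11]
pop()->11, [50, 14, 10]
pop()->10, [50, 14]

Final stack: [50, 14]


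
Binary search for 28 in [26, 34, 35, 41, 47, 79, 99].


Step 1: lo=0, hi=6, mid=3, val=41
Step 2: lo=0, hi=2, mid=1, val=34
Step 3: lo=0, hi=0, mid=0, val=26

Not found


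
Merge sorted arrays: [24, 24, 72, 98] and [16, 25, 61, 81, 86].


Take 16 from B
Take 24 from A
Take 24 from A
Take 25 from B
Take 61 from B
Take 72 from A
Take 81 from B
Take 86 from B

Merged: [16, 24, 24, 25, 61, 72, 81, 86, 98]


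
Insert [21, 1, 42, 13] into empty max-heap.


Insert 21: [21]
Insert 1: [21, 1]
Insert 42: [42, 1, 21]
Insert 13: [42, 13, 21, 1]

Final heap: [42, 13, 21, 1]


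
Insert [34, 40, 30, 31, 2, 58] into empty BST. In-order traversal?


Insert 34: root
Insert 40: R from 34
Insert 30: L from 34
Insert 31: L from 34 -> R from 30
Insert 2: L from 34 -> L from 30
Insert 58: R from 34 -> R from 40

In-order: [2, 30, 31, 34, 40, 58]


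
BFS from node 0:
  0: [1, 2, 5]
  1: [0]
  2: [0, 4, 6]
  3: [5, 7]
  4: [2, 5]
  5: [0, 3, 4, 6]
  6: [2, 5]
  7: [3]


Visit 0, enqueue [1, 2, 5]
Visit 1, enqueue []
Visit 2, enqueue [4, 6]
Visit 5, enqueue [3]
Visit 4, enqueue []
Visit 6, enqueue []
Visit 3, enqueue [7]
Visit 7, enqueue []

BFS order: [0, 1, 2, 5, 4, 6, 3, 7]


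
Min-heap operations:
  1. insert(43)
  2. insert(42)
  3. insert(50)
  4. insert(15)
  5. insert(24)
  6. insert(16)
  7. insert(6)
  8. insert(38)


insert(43) -> [43]
insert(42) -> [42, 43]
insert(50) -> [42, 43, 50]
insert(15) -> [15, 42, 50, 43]
insert(24) -> [15, 24, 50, 43, 42]
insert(16) -> [15, 24, 16, 43, 42, 50]
insert(6) -> [6, 24, 15, 43, 42, 50, 16]
insert(38) -> [6, 24, 15, 38, 42, 50, 16, 43]

Final heap: [6, 24, 15, 38, 42, 50, 16, 43]


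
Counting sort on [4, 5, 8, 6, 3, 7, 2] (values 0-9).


Input: [4, 5, 8, 6, 3, 7, 2]
Counts: [0, 0, 1, 1, 1, 1, 1, 1, 1, 0]

Sorted: [2, 3, 4, 5, 6, 7, 8]


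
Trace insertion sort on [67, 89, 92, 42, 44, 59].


Initial: [67, 89, 92, 42, 44, 59]
Insert 89: [67, 89, 92, 42, 44, 59]
Insert 92: [67, 89, 92, 42, 44, 59]
Insert 42: [42, 67, 89, 92, 44, 59]
Insert 44: [42, 44, 67, 89, 92, 59]
Insert 59: [42, 44, 59, 67, 89, 92]

Sorted: [42, 44, 59, 67, 89, 92]


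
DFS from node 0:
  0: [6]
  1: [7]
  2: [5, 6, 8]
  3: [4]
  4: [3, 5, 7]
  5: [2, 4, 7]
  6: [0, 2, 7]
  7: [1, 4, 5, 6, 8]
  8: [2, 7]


Visit 0, push [6]
Visit 6, push [7, 2]
Visit 2, push [8, 5]
Visit 5, push [7, 4]
Visit 4, push [7, 3]
Visit 3, push []
Visit 7, push [8, 1]
Visit 1, push []
Visit 8, push []

DFS order: [0, 6, 2, 5, 4, 3, 7, 1, 8]


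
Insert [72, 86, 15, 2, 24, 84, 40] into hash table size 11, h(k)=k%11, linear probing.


Insert 72: h=6 -> slot 6
Insert 86: h=9 -> slot 9
Insert 15: h=4 -> slot 4
Insert 2: h=2 -> slot 2
Insert 24: h=2, 1 probes -> slot 3
Insert 84: h=7 -> slot 7
Insert 40: h=7, 1 probes -> slot 8

Table: [None, None, 2, 24, 15, None, 72, 84, 40, 86, None]


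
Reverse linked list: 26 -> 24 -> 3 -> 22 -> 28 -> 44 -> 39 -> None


Step 1: curr=26, set curr.next=prev(None) | reversed so far: 26
Step 2: curr=24, set curr.next=prev(26) | reversed so far: 24 -> 26
Step 3: curr=3, set curr.next=prev(24) | reversed so far: 3 -> 24 -> 26
Step 4: curr=22, set curr.next=prev(3) | reversed so far: 22 -> 3 -> 24 -> 26
Step 5: curr=28, set curr.next=prev(22) | reversed so far: 28 -> 22 -> 3 -> 24 -> 26
Step 6: curr=44, set curr.next=prev(28) | reversed so far: 44 -> 28 -> 22 -> 3 -> 24 -> 26
Step 7: curr=39, set curr.next=prev(44) | reversed so far: 39 -> 44 -> 28 -> 22 -> 3 -> 24 -> 26

39 -> 44 -> 28 -> 22 -> 3 -> 24 -> 26 -> None


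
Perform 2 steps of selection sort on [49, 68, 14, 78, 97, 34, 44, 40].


Initial: [49, 68, 14, 78, 97, 34, 44, 40]
Step 1: min=14 at 2
  Swap: [14, 68, 49, 78, 97, 34, 44, 40]
Step 2: min=34 at 5
  Swap: [14, 34, 49, 78, 97, 68, 44, 40]

After 2 steps: [14, 34, 49, 78, 97, 68, 44, 40]


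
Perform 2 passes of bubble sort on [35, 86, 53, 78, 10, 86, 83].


Initial: [35, 86, 53, 78, 10, 86, 83]
Pass 1: [35, 53, 78, 10, 86, 83, 86] (4 swaps)
Pass 2: [35, 53, 10, 78, 83, 86, 86] (2 swaps)

After 2 passes: [35, 53, 10, 78, 83, 86, 86]


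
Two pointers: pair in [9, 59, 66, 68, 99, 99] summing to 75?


lo=0(9)+hi=5(99)=108
lo=0(9)+hi=4(99)=108
lo=0(9)+hi=3(68)=77
lo=0(9)+hi=2(66)=75

Yes: 9+66=75


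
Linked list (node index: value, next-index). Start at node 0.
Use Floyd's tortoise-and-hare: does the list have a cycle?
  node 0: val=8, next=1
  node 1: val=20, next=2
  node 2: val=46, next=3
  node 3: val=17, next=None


Floyd's tortoise (slow, +1) and hare (fast, +2):
  init: slow=0, fast=0
  step 1: slow=1, fast=2
  step 2: fast 2->3->None, no cycle

Cycle: no


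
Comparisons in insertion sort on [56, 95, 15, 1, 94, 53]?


Algorithm: insertion sort
Input: [56, 95, 15, 1, 94, 53]
Sorted: [1, 15, 53, 56, 94, 95]

12


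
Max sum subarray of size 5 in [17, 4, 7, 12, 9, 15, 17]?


[0:5]: 49
[1:6]: 47
[2:7]: 60

Max: 60 at [2:7]


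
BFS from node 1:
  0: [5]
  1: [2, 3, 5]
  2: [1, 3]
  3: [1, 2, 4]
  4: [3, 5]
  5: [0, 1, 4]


Visit 1, enqueue [2, 3, 5]
Visit 2, enqueue []
Visit 3, enqueue [4]
Visit 5, enqueue [0]
Visit 4, enqueue []
Visit 0, enqueue []

BFS order: [1, 2, 3, 5, 4, 0]


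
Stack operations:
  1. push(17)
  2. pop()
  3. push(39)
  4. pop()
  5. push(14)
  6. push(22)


push(17) -> [17]
pop()->17, []
push(39) -> [39]
pop()->39, []
push(14) -> [14]
push(22) -> [14, 22]

Final stack: [14, 22]


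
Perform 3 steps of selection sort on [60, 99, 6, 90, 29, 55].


Initial: [60, 99, 6, 90, 29, 55]
Step 1: min=6 at 2
  Swap: [6, 99, 60, 90, 29, 55]
Step 2: min=29 at 4
  Swap: [6, 29, 60, 90, 99, 55]
Step 3: min=55 at 5
  Swap: [6, 29, 55, 90, 99, 60]

After 3 steps: [6, 29, 55, 90, 99, 60]


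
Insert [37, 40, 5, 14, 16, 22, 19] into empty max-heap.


Insert 37: [37]
Insert 40: [40, 37]
Insert 5: [40, 37, 5]
Insert 14: [40, 37, 5, 14]
Insert 16: [40, 37, 5, 14, 16]
Insert 22: [40, 37, 22, 14, 16, 5]
Insert 19: [40, 37, 22, 14, 16, 5, 19]

Final heap: [40, 37, 22, 14, 16, 5, 19]


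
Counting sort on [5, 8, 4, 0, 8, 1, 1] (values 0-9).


Input: [5, 8, 4, 0, 8, 1, 1]
Counts: [1, 2, 0, 0, 1, 1, 0, 0, 2, 0]

Sorted: [0, 1, 1, 4, 5, 8, 8]


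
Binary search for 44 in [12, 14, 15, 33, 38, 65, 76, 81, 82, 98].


Step 1: lo=0, hi=9, mid=4, val=38
Step 2: lo=5, hi=9, mid=7, val=81
Step 3: lo=5, hi=6, mid=5, val=65

Not found


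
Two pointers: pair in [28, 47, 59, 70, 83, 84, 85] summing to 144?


lo=0(28)+hi=6(85)=113
lo=1(47)+hi=6(85)=132
lo=2(59)+hi=6(85)=144

Yes: 59+85=144


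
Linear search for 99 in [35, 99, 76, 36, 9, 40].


i=0: 35!=99
i=1: 99==99 found!

Found at 1, 2 comps


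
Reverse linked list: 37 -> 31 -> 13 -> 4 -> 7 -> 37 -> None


Step 1: curr=37, set curr.next=prev(None) | reversed so far: 37
Step 2: curr=31, set curr.next=prev(37) | reversed so far: 31 -> 37
Step 3: curr=13, set curr.next=prev(31) | reversed so far: 13 -> 31 -> 37
Step 4: curr=4, set curr.next=prev(13) | reversed so far: 4 -> 13 -> 31 -> 37
Step 5: curr=7, set curr.next=prev(4) | reversed so far: 7 -> 4 -> 13 -> 31 -> 37
Step 6: curr=37, set curr.next=prev(7) | reversed so far: 37 -> 7 -> 4 -> 13 -> 31 -> 37

37 -> 7 -> 4 -> 13 -> 31 -> 37 -> None


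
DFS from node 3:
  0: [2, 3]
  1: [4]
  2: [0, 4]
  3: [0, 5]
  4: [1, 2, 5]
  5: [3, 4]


Visit 3, push [5, 0]
Visit 0, push [2]
Visit 2, push [4]
Visit 4, push [5, 1]
Visit 1, push []
Visit 5, push []

DFS order: [3, 0, 2, 4, 1, 5]


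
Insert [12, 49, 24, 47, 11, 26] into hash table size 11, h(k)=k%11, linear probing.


Insert 12: h=1 -> slot 1
Insert 49: h=5 -> slot 5
Insert 24: h=2 -> slot 2
Insert 47: h=3 -> slot 3
Insert 11: h=0 -> slot 0
Insert 26: h=4 -> slot 4

Table: [11, 12, 24, 47, 26, 49, None, None, None, None, None]


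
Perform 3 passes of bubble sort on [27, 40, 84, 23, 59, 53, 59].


Initial: [27, 40, 84, 23, 59, 53, 59]
Pass 1: [27, 40, 23, 59, 53, 59, 84] (4 swaps)
Pass 2: [27, 23, 40, 53, 59, 59, 84] (2 swaps)
Pass 3: [23, 27, 40, 53, 59, 59, 84] (1 swaps)

After 3 passes: [23, 27, 40, 53, 59, 59, 84]


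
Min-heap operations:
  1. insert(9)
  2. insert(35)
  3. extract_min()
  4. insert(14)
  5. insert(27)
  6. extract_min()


insert(9) -> [9]
insert(35) -> [9, 35]
extract_min()->9, [35]
insert(14) -> [14, 35]
insert(27) -> [14, 35, 27]
extract_min()->14, [27, 35]

Final heap: [27, 35]


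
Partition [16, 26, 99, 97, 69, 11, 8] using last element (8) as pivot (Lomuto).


Pivot: 8
Place pivot at 0: [8, 26, 99, 97, 69, 11, 16]

Partitioned: [8, 26, 99, 97, 69, 11, 16]


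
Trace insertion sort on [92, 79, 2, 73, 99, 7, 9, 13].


Initial: [92, 79, 2, 73, 99, 7, 9, 13]
Insert 79: [79, 92, 2, 73, 99, 7, 9, 13]
Insert 2: [2, 79, 92, 73, 99, 7, 9, 13]
Insert 73: [2, 73, 79, 92, 99, 7, 9, 13]
Insert 99: [2, 73, 79, 92, 99, 7, 9, 13]
Insert 7: [2, 7, 73, 79, 92, 99, 9, 13]
Insert 9: [2, 7, 9, 73, 79, 92, 99, 13]
Insert 13: [2, 7, 9, 13, 73, 79, 92, 99]

Sorted: [2, 7, 9, 13, 73, 79, 92, 99]


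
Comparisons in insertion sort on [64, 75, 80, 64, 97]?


Algorithm: insertion sort
Input: [64, 75, 80, 64, 97]
Sorted: [64, 64, 75, 80, 97]

6


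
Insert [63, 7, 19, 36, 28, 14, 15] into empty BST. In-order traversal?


Insert 63: root
Insert 7: L from 63
Insert 19: L from 63 -> R from 7
Insert 36: L from 63 -> R from 7 -> R from 19
Insert 28: L from 63 -> R from 7 -> R from 19 -> L from 36
Insert 14: L from 63 -> R from 7 -> L from 19
Insert 15: L from 63 -> R from 7 -> L from 19 -> R from 14

In-order: [7, 14, 15, 19, 28, 36, 63]


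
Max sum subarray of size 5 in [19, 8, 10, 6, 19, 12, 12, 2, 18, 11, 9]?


[0:5]: 62
[1:6]: 55
[2:7]: 59
[3:8]: 51
[4:9]: 63
[5:10]: 55
[6:11]: 52

Max: 63 at [4:9]


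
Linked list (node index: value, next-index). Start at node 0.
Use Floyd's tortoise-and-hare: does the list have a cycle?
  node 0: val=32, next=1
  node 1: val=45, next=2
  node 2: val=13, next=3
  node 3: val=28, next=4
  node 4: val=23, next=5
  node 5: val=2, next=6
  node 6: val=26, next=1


Floyd's tortoise (slow, +1) and hare (fast, +2):
  init: slow=0, fast=0
  step 1: slow=1, fast=2
  step 2: slow=2, fast=4
  step 3: slow=3, fast=6
  step 4: slow=4, fast=2
  step 5: slow=5, fast=4
  step 6: slow=6, fast=6
  slow == fast at node 6: cycle detected

Cycle: yes


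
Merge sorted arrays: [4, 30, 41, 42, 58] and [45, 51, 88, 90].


Take 4 from A
Take 30 from A
Take 41 from A
Take 42 from A
Take 45 from B
Take 51 from B
Take 58 from A

Merged: [4, 30, 41, 42, 45, 51, 58, 88, 90]


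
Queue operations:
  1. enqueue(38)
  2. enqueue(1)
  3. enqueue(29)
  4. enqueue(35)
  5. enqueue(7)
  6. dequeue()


enqueue(38) -> [38]
enqueue(1) -> [38, 1]
enqueue(29) -> [38, 1, 29]
enqueue(35) -> [38, 1, 29, 35]
enqueue(7) -> [38, 1, 29, 35, 7]
dequeue()->38, [1, 29, 35, 7]

Final queue: [1, 29, 35, 7]


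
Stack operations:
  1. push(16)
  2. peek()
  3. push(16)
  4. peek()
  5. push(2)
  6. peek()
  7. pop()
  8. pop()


push(16) -> [16]
peek()->16
push(16) -> [16, 16]
peek()->16
push(2) -> [16, 16, 2]
peek()->2
pop()->2, [16, 16]
pop()->16, [16]

Final stack: [16]


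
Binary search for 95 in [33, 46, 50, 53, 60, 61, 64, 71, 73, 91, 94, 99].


Step 1: lo=0, hi=11, mid=5, val=61
Step 2: lo=6, hi=11, mid=8, val=73
Step 3: lo=9, hi=11, mid=10, val=94
Step 4: lo=11, hi=11, mid=11, val=99

Not found


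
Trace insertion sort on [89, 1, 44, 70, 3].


Initial: [89, 1, 44, 70, 3]
Insert 1: [1, 89, 44, 70, 3]
Insert 44: [1, 44, 89, 70, 3]
Insert 70: [1, 44, 70, 89, 3]
Insert 3: [1, 3, 44, 70, 89]

Sorted: [1, 3, 44, 70, 89]


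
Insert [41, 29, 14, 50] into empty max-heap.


Insert 41: [41]
Insert 29: [41, 29]
Insert 14: [41, 29, 14]
Insert 50: [50, 41, 14, 29]

Final heap: [50, 41, 14, 29]


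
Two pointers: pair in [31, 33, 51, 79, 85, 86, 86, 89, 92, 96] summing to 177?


lo=0(31)+hi=9(96)=127
lo=1(33)+hi=9(96)=129
lo=2(51)+hi=9(96)=147
lo=3(79)+hi=9(96)=175
lo=4(85)+hi=9(96)=181
lo=4(85)+hi=8(92)=177

Yes: 85+92=177


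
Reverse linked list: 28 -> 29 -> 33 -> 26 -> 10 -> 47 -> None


Step 1: curr=28, set curr.next=prev(None) | reversed so far: 28
Step 2: curr=29, set curr.next=prev(28) | reversed so far: 29 -> 28
Step 3: curr=33, set curr.next=prev(29) | reversed so far: 33 -> 29 -> 28
Step 4: curr=26, set curr.next=prev(33) | reversed so far: 26 -> 33 -> 29 -> 28
Step 5: curr=10, set curr.next=prev(26) | reversed so far: 10 -> 26 -> 33 -> 29 -> 28
Step 6: curr=47, set curr.next=prev(10) | reversed so far: 47 -> 10 -> 26 -> 33 -> 29 -> 28

47 -> 10 -> 26 -> 33 -> 29 -> 28 -> None


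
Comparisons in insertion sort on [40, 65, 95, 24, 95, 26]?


Algorithm: insertion sort
Input: [40, 65, 95, 24, 95, 26]
Sorted: [24, 26, 40, 65, 95, 95]

11


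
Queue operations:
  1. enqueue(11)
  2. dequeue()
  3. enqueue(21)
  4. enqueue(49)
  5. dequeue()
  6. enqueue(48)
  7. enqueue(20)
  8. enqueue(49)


enqueue(11) -> [11]
dequeue()->11, []
enqueue(21) -> [21]
enqueue(49) -> [21, 49]
dequeue()->21, [49]
enqueue(48) -> [49, 48]
enqueue(20) -> [49, 48, 20]
enqueue(49) -> [49, 48, 20, 49]

Final queue: [49, 48, 20, 49]


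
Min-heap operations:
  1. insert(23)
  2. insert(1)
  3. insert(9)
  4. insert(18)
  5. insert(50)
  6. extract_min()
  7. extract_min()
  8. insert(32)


insert(23) -> [23]
insert(1) -> [1, 23]
insert(9) -> [1, 23, 9]
insert(18) -> [1, 18, 9, 23]
insert(50) -> [1, 18, 9, 23, 50]
extract_min()->1, [9, 18, 50, 23]
extract_min()->9, [18, 23, 50]
insert(32) -> [18, 23, 50, 32]

Final heap: [18, 23, 50, 32]


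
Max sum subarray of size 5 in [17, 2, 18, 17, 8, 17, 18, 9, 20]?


[0:5]: 62
[1:6]: 62
[2:7]: 78
[3:8]: 69
[4:9]: 72

Max: 78 at [2:7]


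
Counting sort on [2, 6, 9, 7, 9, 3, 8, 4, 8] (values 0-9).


Input: [2, 6, 9, 7, 9, 3, 8, 4, 8]
Counts: [0, 0, 1, 1, 1, 0, 1, 1, 2, 2]

Sorted: [2, 3, 4, 6, 7, 8, 8, 9, 9]


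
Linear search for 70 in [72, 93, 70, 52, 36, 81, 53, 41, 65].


i=0: 72!=70
i=1: 93!=70
i=2: 70==70 found!

Found at 2, 3 comps


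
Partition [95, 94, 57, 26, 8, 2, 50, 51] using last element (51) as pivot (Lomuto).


Pivot: 51
  26 <= 51: swap -> [26, 94, 57, 95, 8, 2, 50, 51]
  8 <= 51: swap -> [26, 8, 57, 95, 94, 2, 50, 51]
  2 <= 51: swap -> [26, 8, 2, 95, 94, 57, 50, 51]
  50 <= 51: swap -> [26, 8, 2, 50, 94, 57, 95, 51]
Place pivot at 4: [26, 8, 2, 50, 51, 57, 95, 94]

Partitioned: [26, 8, 2, 50, 51, 57, 95, 94]


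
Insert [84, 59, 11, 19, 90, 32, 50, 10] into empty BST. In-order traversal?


Insert 84: root
Insert 59: L from 84
Insert 11: L from 84 -> L from 59
Insert 19: L from 84 -> L from 59 -> R from 11
Insert 90: R from 84
Insert 32: L from 84 -> L from 59 -> R from 11 -> R from 19
Insert 50: L from 84 -> L from 59 -> R from 11 -> R from 19 -> R from 32
Insert 10: L from 84 -> L from 59 -> L from 11

In-order: [10, 11, 19, 32, 50, 59, 84, 90]


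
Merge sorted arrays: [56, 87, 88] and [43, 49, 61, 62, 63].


Take 43 from B
Take 49 from B
Take 56 from A
Take 61 from B
Take 62 from B
Take 63 from B

Merged: [43, 49, 56, 61, 62, 63, 87, 88]


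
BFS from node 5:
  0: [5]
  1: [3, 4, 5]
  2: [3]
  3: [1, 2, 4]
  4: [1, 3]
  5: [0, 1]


Visit 5, enqueue [0, 1]
Visit 0, enqueue []
Visit 1, enqueue [3, 4]
Visit 3, enqueue [2]
Visit 4, enqueue []
Visit 2, enqueue []

BFS order: [5, 0, 1, 3, 4, 2]


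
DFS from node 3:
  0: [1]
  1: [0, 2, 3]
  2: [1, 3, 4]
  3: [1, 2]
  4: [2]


Visit 3, push [2, 1]
Visit 1, push [2, 0]
Visit 0, push []
Visit 2, push [4]
Visit 4, push []

DFS order: [3, 1, 0, 2, 4]


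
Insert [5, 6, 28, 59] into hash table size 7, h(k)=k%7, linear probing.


Insert 5: h=5 -> slot 5
Insert 6: h=6 -> slot 6
Insert 28: h=0 -> slot 0
Insert 59: h=3 -> slot 3

Table: [28, None, None, 59, None, 5, 6]


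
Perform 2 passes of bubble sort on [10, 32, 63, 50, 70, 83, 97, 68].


Initial: [10, 32, 63, 50, 70, 83, 97, 68]
Pass 1: [10, 32, 50, 63, 70, 83, 68, 97] (2 swaps)
Pass 2: [10, 32, 50, 63, 70, 68, 83, 97] (1 swaps)

After 2 passes: [10, 32, 50, 63, 70, 68, 83, 97]


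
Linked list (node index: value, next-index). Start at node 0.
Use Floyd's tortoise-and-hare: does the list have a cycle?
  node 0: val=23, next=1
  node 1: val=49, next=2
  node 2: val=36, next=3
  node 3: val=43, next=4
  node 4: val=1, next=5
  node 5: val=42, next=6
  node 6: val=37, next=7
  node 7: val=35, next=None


Floyd's tortoise (slow, +1) and hare (fast, +2):
  init: slow=0, fast=0
  step 1: slow=1, fast=2
  step 2: slow=2, fast=4
  step 3: slow=3, fast=6
  step 4: fast 6->7->None, no cycle

Cycle: no


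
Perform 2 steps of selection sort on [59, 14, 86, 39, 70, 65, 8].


Initial: [59, 14, 86, 39, 70, 65, 8]
Step 1: min=8 at 6
  Swap: [8, 14, 86, 39, 70, 65, 59]
Step 2: min=14 at 1
  Swap: [8, 14, 86, 39, 70, 65, 59]

After 2 steps: [8, 14, 86, 39, 70, 65, 59]


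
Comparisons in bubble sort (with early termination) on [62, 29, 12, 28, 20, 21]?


Algorithm: bubble sort (with early termination)
Input: [62, 29, 12, 28, 20, 21]
Sorted: [12, 20, 21, 28, 29, 62]

14


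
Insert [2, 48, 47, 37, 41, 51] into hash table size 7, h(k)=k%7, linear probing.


Insert 2: h=2 -> slot 2
Insert 48: h=6 -> slot 6
Insert 47: h=5 -> slot 5
Insert 37: h=2, 1 probes -> slot 3
Insert 41: h=6, 1 probes -> slot 0
Insert 51: h=2, 2 probes -> slot 4

Table: [41, None, 2, 37, 51, 47, 48]


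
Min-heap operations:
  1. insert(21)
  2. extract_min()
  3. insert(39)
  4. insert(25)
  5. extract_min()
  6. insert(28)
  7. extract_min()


insert(21) -> [21]
extract_min()->21, []
insert(39) -> [39]
insert(25) -> [25, 39]
extract_min()->25, [39]
insert(28) -> [28, 39]
extract_min()->28, [39]

Final heap: [39]


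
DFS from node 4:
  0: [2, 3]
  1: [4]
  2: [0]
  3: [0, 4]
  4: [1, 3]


Visit 4, push [3, 1]
Visit 1, push []
Visit 3, push [0]
Visit 0, push [2]
Visit 2, push []

DFS order: [4, 1, 3, 0, 2]


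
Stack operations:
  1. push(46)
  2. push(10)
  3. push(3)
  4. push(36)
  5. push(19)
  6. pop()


push(46) -> [46]
push(10) -> [46, 10]
push(3) -> [46, 10, 3]
push(36) -> [46, 10, 3, 36]
push(19) -> [46, 10, 3, 36, 19]
pop()->19, [46, 10, 3, 36]

Final stack: [46, 10, 3, 36]


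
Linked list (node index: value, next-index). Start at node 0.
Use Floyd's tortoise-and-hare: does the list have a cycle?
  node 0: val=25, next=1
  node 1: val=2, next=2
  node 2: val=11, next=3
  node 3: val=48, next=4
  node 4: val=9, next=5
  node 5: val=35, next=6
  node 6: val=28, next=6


Floyd's tortoise (slow, +1) and hare (fast, +2):
  init: slow=0, fast=0
  step 1: slow=1, fast=2
  step 2: slow=2, fast=4
  step 3: slow=3, fast=6
  step 4: slow=4, fast=6
  step 5: slow=5, fast=6
  step 6: slow=6, fast=6
  slow == fast at node 6: cycle detected

Cycle: yes


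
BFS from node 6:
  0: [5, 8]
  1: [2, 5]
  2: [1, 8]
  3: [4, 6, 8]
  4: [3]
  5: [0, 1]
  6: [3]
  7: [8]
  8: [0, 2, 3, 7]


Visit 6, enqueue [3]
Visit 3, enqueue [4, 8]
Visit 4, enqueue []
Visit 8, enqueue [0, 2, 7]
Visit 0, enqueue [5]
Visit 2, enqueue [1]
Visit 7, enqueue []
Visit 5, enqueue []
Visit 1, enqueue []

BFS order: [6, 3, 4, 8, 0, 2, 7, 5, 1]


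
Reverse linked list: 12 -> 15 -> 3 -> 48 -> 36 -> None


Step 1: curr=12, set curr.next=prev(None) | reversed so far: 12
Step 2: curr=15, set curr.next=prev(12) | reversed so far: 15 -> 12
Step 3: curr=3, set curr.next=prev(15) | reversed so far: 3 -> 15 -> 12
Step 4: curr=48, set curr.next=prev(3) | reversed so far: 48 -> 3 -> 15 -> 12
Step 5: curr=36, set curr.next=prev(48) | reversed so far: 36 -> 48 -> 3 -> 15 -> 12

36 -> 48 -> 3 -> 15 -> 12 -> None


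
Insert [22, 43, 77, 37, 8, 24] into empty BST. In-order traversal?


Insert 22: root
Insert 43: R from 22
Insert 77: R from 22 -> R from 43
Insert 37: R from 22 -> L from 43
Insert 8: L from 22
Insert 24: R from 22 -> L from 43 -> L from 37

In-order: [8, 22, 24, 37, 43, 77]


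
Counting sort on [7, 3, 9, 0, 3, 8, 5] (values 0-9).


Input: [7, 3, 9, 0, 3, 8, 5]
Counts: [1, 0, 0, 2, 0, 1, 0, 1, 1, 1]

Sorted: [0, 3, 3, 5, 7, 8, 9]


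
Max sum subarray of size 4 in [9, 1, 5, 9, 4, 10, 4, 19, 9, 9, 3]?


[0:4]: 24
[1:5]: 19
[2:6]: 28
[3:7]: 27
[4:8]: 37
[5:9]: 42
[6:10]: 41
[7:11]: 40

Max: 42 at [5:9]


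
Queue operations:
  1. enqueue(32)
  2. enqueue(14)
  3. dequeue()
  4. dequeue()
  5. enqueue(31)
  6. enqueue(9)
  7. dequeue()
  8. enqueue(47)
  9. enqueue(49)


enqueue(32) -> [32]
enqueue(14) -> [32, 14]
dequeue()->32, [14]
dequeue()->14, []
enqueue(31) -> [31]
enqueue(9) -> [31, 9]
dequeue()->31, [9]
enqueue(47) -> [9, 47]
enqueue(49) -> [9, 47, 49]

Final queue: [9, 47, 49]


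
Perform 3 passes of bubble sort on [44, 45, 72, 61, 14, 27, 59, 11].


Initial: [44, 45, 72, 61, 14, 27, 59, 11]
Pass 1: [44, 45, 61, 14, 27, 59, 11, 72] (5 swaps)
Pass 2: [44, 45, 14, 27, 59, 11, 61, 72] (4 swaps)
Pass 3: [44, 14, 27, 45, 11, 59, 61, 72] (3 swaps)

After 3 passes: [44, 14, 27, 45, 11, 59, 61, 72]


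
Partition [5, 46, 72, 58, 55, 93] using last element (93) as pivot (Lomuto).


Pivot: 93
  5 <= 93: advance i (no swap)
  46 <= 93: advance i (no swap)
  72 <= 93: advance i (no swap)
  58 <= 93: advance i (no swap)
  55 <= 93: advance i (no swap)
Place pivot at 5: [5, 46, 72, 58, 55, 93]

Partitioned: [5, 46, 72, 58, 55, 93]


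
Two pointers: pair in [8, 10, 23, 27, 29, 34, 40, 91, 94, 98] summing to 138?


lo=0(8)+hi=9(98)=106
lo=1(10)+hi=9(98)=108
lo=2(23)+hi=9(98)=121
lo=3(27)+hi=9(98)=125
lo=4(29)+hi=9(98)=127
lo=5(34)+hi=9(98)=132
lo=6(40)+hi=9(98)=138

Yes: 40+98=138


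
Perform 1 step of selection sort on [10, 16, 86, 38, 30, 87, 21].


Initial: [10, 16, 86, 38, 30, 87, 21]
Step 1: min=10 at 0
  Swap: [10, 16, 86, 38, 30, 87, 21]

After 1 step: [10, 16, 86, 38, 30, 87, 21]


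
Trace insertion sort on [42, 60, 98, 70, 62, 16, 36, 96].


Initial: [42, 60, 98, 70, 62, 16, 36, 96]
Insert 60: [42, 60, 98, 70, 62, 16, 36, 96]
Insert 98: [42, 60, 98, 70, 62, 16, 36, 96]
Insert 70: [42, 60, 70, 98, 62, 16, 36, 96]
Insert 62: [42, 60, 62, 70, 98, 16, 36, 96]
Insert 16: [16, 42, 60, 62, 70, 98, 36, 96]
Insert 36: [16, 36, 42, 60, 62, 70, 98, 96]
Insert 96: [16, 36, 42, 60, 62, 70, 96, 98]

Sorted: [16, 36, 42, 60, 62, 70, 96, 98]


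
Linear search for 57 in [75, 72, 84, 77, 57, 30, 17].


i=0: 75!=57
i=1: 72!=57
i=2: 84!=57
i=3: 77!=57
i=4: 57==57 found!

Found at 4, 5 comps


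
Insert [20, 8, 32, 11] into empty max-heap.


Insert 20: [20]
Insert 8: [20, 8]
Insert 32: [32, 8, 20]
Insert 11: [32, 11, 20, 8]

Final heap: [32, 11, 20, 8]


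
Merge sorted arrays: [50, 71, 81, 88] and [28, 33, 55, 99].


Take 28 from B
Take 33 from B
Take 50 from A
Take 55 from B
Take 71 from A
Take 81 from A
Take 88 from A

Merged: [28, 33, 50, 55, 71, 81, 88, 99]


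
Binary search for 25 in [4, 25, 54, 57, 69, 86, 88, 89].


Step 1: lo=0, hi=7, mid=3, val=57
Step 2: lo=0, hi=2, mid=1, val=25

Found at index 1


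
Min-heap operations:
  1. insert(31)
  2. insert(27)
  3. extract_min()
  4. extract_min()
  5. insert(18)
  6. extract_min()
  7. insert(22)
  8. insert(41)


insert(31) -> [31]
insert(27) -> [27, 31]
extract_min()->27, [31]
extract_min()->31, []
insert(18) -> [18]
extract_min()->18, []
insert(22) -> [22]
insert(41) -> [22, 41]

Final heap: [22, 41]


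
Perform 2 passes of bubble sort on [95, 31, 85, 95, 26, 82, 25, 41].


Initial: [95, 31, 85, 95, 26, 82, 25, 41]
Pass 1: [31, 85, 95, 26, 82, 25, 41, 95] (6 swaps)
Pass 2: [31, 85, 26, 82, 25, 41, 95, 95] (4 swaps)

After 2 passes: [31, 85, 26, 82, 25, 41, 95, 95]


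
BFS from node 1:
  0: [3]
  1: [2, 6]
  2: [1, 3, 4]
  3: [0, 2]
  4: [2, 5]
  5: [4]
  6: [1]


Visit 1, enqueue [2, 6]
Visit 2, enqueue [3, 4]
Visit 6, enqueue []
Visit 3, enqueue [0]
Visit 4, enqueue [5]
Visit 0, enqueue []
Visit 5, enqueue []

BFS order: [1, 2, 6, 3, 4, 0, 5]


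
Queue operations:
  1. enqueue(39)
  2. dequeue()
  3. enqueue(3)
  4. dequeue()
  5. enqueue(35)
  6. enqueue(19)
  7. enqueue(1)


enqueue(39) -> [39]
dequeue()->39, []
enqueue(3) -> [3]
dequeue()->3, []
enqueue(35) -> [35]
enqueue(19) -> [35, 19]
enqueue(1) -> [35, 19, 1]

Final queue: [35, 19, 1]


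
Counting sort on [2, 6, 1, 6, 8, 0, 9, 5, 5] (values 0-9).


Input: [2, 6, 1, 6, 8, 0, 9, 5, 5]
Counts: [1, 1, 1, 0, 0, 2, 2, 0, 1, 1]

Sorted: [0, 1, 2, 5, 5, 6, 6, 8, 9]


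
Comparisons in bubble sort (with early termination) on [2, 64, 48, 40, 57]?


Algorithm: bubble sort (with early termination)
Input: [2, 64, 48, 40, 57]
Sorted: [2, 40, 48, 57, 64]

9


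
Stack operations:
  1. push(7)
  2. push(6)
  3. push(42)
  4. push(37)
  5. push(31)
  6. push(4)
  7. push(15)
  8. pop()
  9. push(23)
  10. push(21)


push(7) -> [7]
push(6) -> [7, 6]
push(42) -> [7, 6, 42]
push(37) -> [7, 6, 42, 37]
push(31) -> [7, 6, 42, 37, 31]
push(4) -> [7, 6, 42, 37, 31, 4]
push(15) -> [7, 6, 42, 37, 31, 4, 15]
pop()->15, [7, 6, 42, 37, 31, 4]
push(23) -> [7, 6, 42, 37, 31, 4, 23]
push(21) -> [7, 6, 42, 37, 31, 4, 23, 21]

Final stack: [7, 6, 42, 37, 31, 4, 23, 21]


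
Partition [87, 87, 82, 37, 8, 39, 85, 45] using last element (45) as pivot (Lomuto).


Pivot: 45
  37 <= 45: swap -> [37, 87, 82, 87, 8, 39, 85, 45]
  8 <= 45: swap -> [37, 8, 82, 87, 87, 39, 85, 45]
  39 <= 45: swap -> [37, 8, 39, 87, 87, 82, 85, 45]
Place pivot at 3: [37, 8, 39, 45, 87, 82, 85, 87]

Partitioned: [37, 8, 39, 45, 87, 82, 85, 87]


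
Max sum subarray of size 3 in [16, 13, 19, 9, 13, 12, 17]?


[0:3]: 48
[1:4]: 41
[2:5]: 41
[3:6]: 34
[4:7]: 42

Max: 48 at [0:3]


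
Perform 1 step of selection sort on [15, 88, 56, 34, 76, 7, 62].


Initial: [15, 88, 56, 34, 76, 7, 62]
Step 1: min=7 at 5
  Swap: [7, 88, 56, 34, 76, 15, 62]

After 1 step: [7, 88, 56, 34, 76, 15, 62]


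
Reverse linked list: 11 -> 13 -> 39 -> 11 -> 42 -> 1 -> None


Step 1: curr=11, set curr.next=prev(None) | reversed so far: 11
Step 2: curr=13, set curr.next=prev(11) | reversed so far: 13 -> 11
Step 3: curr=39, set curr.next=prev(13) | reversed so far: 39 -> 13 -> 11
Step 4: curr=11, set curr.next=prev(39) | reversed so far: 11 -> 39 -> 13 -> 11
Step 5: curr=42, set curr.next=prev(11) | reversed so far: 42 -> 11 -> 39 -> 13 -> 11
Step 6: curr=1, set curr.next=prev(42) | reversed so far: 1 -> 42 -> 11 -> 39 -> 13 -> 11

1 -> 42 -> 11 -> 39 -> 13 -> 11 -> None


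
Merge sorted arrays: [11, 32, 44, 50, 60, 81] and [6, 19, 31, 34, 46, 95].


Take 6 from B
Take 11 from A
Take 19 from B
Take 31 from B
Take 32 from A
Take 34 from B
Take 44 from A
Take 46 from B
Take 50 from A
Take 60 from A
Take 81 from A

Merged: [6, 11, 19, 31, 32, 34, 44, 46, 50, 60, 81, 95]


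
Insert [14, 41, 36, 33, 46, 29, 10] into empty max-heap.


Insert 14: [14]
Insert 41: [41, 14]
Insert 36: [41, 14, 36]
Insert 33: [41, 33, 36, 14]
Insert 46: [46, 41, 36, 14, 33]
Insert 29: [46, 41, 36, 14, 33, 29]
Insert 10: [46, 41, 36, 14, 33, 29, 10]

Final heap: [46, 41, 36, 14, 33, 29, 10]


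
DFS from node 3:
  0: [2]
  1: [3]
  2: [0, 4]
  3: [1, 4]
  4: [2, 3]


Visit 3, push [4, 1]
Visit 1, push []
Visit 4, push [2]
Visit 2, push [0]
Visit 0, push []

DFS order: [3, 1, 4, 2, 0]


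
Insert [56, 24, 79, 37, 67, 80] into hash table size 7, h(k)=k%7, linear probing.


Insert 56: h=0 -> slot 0
Insert 24: h=3 -> slot 3
Insert 79: h=2 -> slot 2
Insert 37: h=2, 2 probes -> slot 4
Insert 67: h=4, 1 probes -> slot 5
Insert 80: h=3, 3 probes -> slot 6

Table: [56, None, 79, 24, 37, 67, 80]


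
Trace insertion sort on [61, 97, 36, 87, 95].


Initial: [61, 97, 36, 87, 95]
Insert 97: [61, 97, 36, 87, 95]
Insert 36: [36, 61, 97, 87, 95]
Insert 87: [36, 61, 87, 97, 95]
Insert 95: [36, 61, 87, 95, 97]

Sorted: [36, 61, 87, 95, 97]


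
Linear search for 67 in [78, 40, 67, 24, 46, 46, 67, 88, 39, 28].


i=0: 78!=67
i=1: 40!=67
i=2: 67==67 found!

Found at 2, 3 comps


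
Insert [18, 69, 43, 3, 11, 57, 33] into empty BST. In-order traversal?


Insert 18: root
Insert 69: R from 18
Insert 43: R from 18 -> L from 69
Insert 3: L from 18
Insert 11: L from 18 -> R from 3
Insert 57: R from 18 -> L from 69 -> R from 43
Insert 33: R from 18 -> L from 69 -> L from 43

In-order: [3, 11, 18, 33, 43, 57, 69]


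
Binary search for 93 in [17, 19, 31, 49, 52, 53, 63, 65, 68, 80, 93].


Step 1: lo=0, hi=10, mid=5, val=53
Step 2: lo=6, hi=10, mid=8, val=68
Step 3: lo=9, hi=10, mid=9, val=80
Step 4: lo=10, hi=10, mid=10, val=93

Found at index 10


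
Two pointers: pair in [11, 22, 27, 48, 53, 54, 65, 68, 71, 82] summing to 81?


lo=0(11)+hi=9(82)=93
lo=0(11)+hi=8(71)=82
lo=0(11)+hi=7(68)=79
lo=1(22)+hi=7(68)=90
lo=1(22)+hi=6(65)=87
lo=1(22)+hi=5(54)=76
lo=2(27)+hi=5(54)=81

Yes: 27+54=81


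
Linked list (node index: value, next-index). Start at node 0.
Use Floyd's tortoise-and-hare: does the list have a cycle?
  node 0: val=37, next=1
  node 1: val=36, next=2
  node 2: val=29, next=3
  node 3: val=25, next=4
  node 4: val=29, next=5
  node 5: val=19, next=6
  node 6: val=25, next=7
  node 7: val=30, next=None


Floyd's tortoise (slow, +1) and hare (fast, +2):
  init: slow=0, fast=0
  step 1: slow=1, fast=2
  step 2: slow=2, fast=4
  step 3: slow=3, fast=6
  step 4: fast 6->7->None, no cycle

Cycle: no


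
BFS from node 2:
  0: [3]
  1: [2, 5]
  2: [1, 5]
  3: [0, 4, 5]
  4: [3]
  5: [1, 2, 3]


Visit 2, enqueue [1, 5]
Visit 1, enqueue []
Visit 5, enqueue [3]
Visit 3, enqueue [0, 4]
Visit 0, enqueue []
Visit 4, enqueue []

BFS order: [2, 1, 5, 3, 0, 4]


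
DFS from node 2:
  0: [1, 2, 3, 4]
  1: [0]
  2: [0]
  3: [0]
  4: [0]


Visit 2, push [0]
Visit 0, push [4, 3, 1]
Visit 1, push []
Visit 3, push []
Visit 4, push []

DFS order: [2, 0, 1, 3, 4]


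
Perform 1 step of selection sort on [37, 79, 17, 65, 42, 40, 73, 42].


Initial: [37, 79, 17, 65, 42, 40, 73, 42]
Step 1: min=17 at 2
  Swap: [17, 79, 37, 65, 42, 40, 73, 42]

After 1 step: [17, 79, 37, 65, 42, 40, 73, 42]


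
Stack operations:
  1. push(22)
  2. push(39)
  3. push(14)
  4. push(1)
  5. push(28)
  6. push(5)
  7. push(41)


push(22) -> [22]
push(39) -> [22, 39]
push(14) -> [22, 39, 14]
push(1) -> [22, 39, 14, 1]
push(28) -> [22, 39, 14, 1, 28]
push(5) -> [22, 39, 14, 1, 28, 5]
push(41) -> [22, 39, 14, 1, 28, 5, 41]

Final stack: [22, 39, 14, 1, 28, 5, 41]


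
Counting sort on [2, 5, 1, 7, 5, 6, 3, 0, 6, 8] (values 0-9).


Input: [2, 5, 1, 7, 5, 6, 3, 0, 6, 8]
Counts: [1, 1, 1, 1, 0, 2, 2, 1, 1, 0]

Sorted: [0, 1, 2, 3, 5, 5, 6, 6, 7, 8]


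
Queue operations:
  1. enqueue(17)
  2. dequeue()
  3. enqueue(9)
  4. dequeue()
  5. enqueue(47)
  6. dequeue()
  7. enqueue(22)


enqueue(17) -> [17]
dequeue()->17, []
enqueue(9) -> [9]
dequeue()->9, []
enqueue(47) -> [47]
dequeue()->47, []
enqueue(22) -> [22]

Final queue: [22]


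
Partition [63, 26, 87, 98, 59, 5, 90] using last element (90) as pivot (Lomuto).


Pivot: 90
  63 <= 90: advance i (no swap)
  26 <= 90: advance i (no swap)
  87 <= 90: advance i (no swap)
  59 <= 90: swap -> [63, 26, 87, 59, 98, 5, 90]
  5 <= 90: swap -> [63, 26, 87, 59, 5, 98, 90]
Place pivot at 5: [63, 26, 87, 59, 5, 90, 98]

Partitioned: [63, 26, 87, 59, 5, 90, 98]


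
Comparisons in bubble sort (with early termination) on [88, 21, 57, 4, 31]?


Algorithm: bubble sort (with early termination)
Input: [88, 21, 57, 4, 31]
Sorted: [4, 21, 31, 57, 88]

10


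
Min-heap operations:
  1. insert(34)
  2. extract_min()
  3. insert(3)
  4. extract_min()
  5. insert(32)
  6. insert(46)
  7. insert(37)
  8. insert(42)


insert(34) -> [34]
extract_min()->34, []
insert(3) -> [3]
extract_min()->3, []
insert(32) -> [32]
insert(46) -> [32, 46]
insert(37) -> [32, 46, 37]
insert(42) -> [32, 42, 37, 46]

Final heap: [32, 42, 37, 46]


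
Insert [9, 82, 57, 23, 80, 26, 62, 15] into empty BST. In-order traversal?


Insert 9: root
Insert 82: R from 9
Insert 57: R from 9 -> L from 82
Insert 23: R from 9 -> L from 82 -> L from 57
Insert 80: R from 9 -> L from 82 -> R from 57
Insert 26: R from 9 -> L from 82 -> L from 57 -> R from 23
Insert 62: R from 9 -> L from 82 -> R from 57 -> L from 80
Insert 15: R from 9 -> L from 82 -> L from 57 -> L from 23

In-order: [9, 15, 23, 26, 57, 62, 80, 82]


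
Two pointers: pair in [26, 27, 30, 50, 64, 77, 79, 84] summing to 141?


lo=0(26)+hi=7(84)=110
lo=1(27)+hi=7(84)=111
lo=2(30)+hi=7(84)=114
lo=3(50)+hi=7(84)=134
lo=4(64)+hi=7(84)=148
lo=4(64)+hi=6(79)=143
lo=4(64)+hi=5(77)=141

Yes: 64+77=141


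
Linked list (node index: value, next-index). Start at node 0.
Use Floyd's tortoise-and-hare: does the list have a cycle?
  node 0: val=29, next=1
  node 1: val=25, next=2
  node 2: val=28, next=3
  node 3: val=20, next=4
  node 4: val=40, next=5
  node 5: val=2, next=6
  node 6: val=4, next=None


Floyd's tortoise (slow, +1) and hare (fast, +2):
  init: slow=0, fast=0
  step 1: slow=1, fast=2
  step 2: slow=2, fast=4
  step 3: slow=3, fast=6
  step 4: fast -> None, no cycle

Cycle: no


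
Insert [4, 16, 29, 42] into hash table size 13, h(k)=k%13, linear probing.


Insert 4: h=4 -> slot 4
Insert 16: h=3 -> slot 3
Insert 29: h=3, 2 probes -> slot 5
Insert 42: h=3, 3 probes -> slot 6

Table: [None, None, None, 16, 4, 29, 42, None, None, None, None, None, None]


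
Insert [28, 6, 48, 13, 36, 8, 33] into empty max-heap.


Insert 28: [28]
Insert 6: [28, 6]
Insert 48: [48, 6, 28]
Insert 13: [48, 13, 28, 6]
Insert 36: [48, 36, 28, 6, 13]
Insert 8: [48, 36, 28, 6, 13, 8]
Insert 33: [48, 36, 33, 6, 13, 8, 28]

Final heap: [48, 36, 33, 6, 13, 8, 28]


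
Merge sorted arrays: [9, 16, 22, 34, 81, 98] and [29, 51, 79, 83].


Take 9 from A
Take 16 from A
Take 22 from A
Take 29 from B
Take 34 from A
Take 51 from B
Take 79 from B
Take 81 from A
Take 83 from B

Merged: [9, 16, 22, 29, 34, 51, 79, 81, 83, 98]


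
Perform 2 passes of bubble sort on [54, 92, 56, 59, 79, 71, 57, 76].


Initial: [54, 92, 56, 59, 79, 71, 57, 76]
Pass 1: [54, 56, 59, 79, 71, 57, 76, 92] (6 swaps)
Pass 2: [54, 56, 59, 71, 57, 76, 79, 92] (3 swaps)

After 2 passes: [54, 56, 59, 71, 57, 76, 79, 92]
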